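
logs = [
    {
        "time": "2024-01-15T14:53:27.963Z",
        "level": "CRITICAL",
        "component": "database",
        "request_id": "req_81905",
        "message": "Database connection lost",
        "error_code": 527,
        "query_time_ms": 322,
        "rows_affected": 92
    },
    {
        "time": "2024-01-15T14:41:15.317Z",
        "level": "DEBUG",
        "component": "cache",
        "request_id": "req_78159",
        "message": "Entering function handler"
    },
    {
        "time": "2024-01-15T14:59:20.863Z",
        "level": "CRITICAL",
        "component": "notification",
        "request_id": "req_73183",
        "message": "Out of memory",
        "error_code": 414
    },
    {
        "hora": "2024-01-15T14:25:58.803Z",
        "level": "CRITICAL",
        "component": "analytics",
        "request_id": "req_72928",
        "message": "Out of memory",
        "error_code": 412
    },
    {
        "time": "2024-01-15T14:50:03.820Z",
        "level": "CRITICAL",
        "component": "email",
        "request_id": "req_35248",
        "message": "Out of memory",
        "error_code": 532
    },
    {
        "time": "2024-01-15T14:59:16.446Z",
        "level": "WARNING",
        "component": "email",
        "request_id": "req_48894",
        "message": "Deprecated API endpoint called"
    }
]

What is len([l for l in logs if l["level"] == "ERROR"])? 0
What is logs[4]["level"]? "CRITICAL"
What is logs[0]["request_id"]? "req_81905"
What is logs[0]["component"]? "database"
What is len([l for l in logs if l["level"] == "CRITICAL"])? 4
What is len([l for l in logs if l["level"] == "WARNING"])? 1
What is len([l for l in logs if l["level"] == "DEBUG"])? 1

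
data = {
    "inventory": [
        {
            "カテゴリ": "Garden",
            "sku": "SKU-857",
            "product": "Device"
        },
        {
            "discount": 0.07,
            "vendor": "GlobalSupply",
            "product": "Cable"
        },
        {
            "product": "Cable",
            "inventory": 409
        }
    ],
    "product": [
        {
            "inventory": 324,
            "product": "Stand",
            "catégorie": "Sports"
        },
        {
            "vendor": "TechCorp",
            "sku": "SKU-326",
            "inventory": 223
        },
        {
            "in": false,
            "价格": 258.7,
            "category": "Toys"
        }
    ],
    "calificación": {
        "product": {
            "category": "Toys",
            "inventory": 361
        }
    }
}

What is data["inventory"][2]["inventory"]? 409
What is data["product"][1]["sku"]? "SKU-326"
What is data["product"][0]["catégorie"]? "Sports"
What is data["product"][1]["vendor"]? "TechCorp"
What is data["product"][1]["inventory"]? 223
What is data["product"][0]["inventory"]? 324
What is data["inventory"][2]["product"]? "Cable"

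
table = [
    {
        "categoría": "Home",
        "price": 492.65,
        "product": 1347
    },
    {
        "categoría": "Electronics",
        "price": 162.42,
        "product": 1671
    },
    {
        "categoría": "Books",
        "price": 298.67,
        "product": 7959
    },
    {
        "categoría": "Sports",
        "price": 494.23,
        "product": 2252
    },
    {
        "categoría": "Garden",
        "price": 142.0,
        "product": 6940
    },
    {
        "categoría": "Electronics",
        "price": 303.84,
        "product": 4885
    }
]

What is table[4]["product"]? 6940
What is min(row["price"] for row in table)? 142.0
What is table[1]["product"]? 1671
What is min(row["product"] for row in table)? 1347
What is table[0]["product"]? 1347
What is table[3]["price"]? 494.23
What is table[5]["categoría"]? "Electronics"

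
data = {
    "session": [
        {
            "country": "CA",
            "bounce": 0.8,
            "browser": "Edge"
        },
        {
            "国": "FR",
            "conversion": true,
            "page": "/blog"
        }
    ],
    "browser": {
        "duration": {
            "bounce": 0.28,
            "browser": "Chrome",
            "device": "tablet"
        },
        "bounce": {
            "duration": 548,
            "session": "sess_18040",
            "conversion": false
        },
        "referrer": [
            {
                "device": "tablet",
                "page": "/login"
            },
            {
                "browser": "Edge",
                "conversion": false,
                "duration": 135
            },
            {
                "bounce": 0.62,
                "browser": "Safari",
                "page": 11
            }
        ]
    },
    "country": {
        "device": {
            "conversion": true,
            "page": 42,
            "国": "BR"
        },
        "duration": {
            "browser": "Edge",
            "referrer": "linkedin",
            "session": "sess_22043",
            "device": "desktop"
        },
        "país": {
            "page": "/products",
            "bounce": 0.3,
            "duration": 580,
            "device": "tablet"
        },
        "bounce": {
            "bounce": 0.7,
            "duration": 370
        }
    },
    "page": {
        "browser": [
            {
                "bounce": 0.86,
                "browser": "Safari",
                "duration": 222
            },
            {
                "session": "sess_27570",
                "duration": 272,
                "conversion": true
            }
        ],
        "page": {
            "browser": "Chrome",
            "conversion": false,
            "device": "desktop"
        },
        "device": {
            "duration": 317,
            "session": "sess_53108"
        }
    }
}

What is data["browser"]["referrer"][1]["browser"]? "Edge"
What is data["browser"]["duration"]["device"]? "tablet"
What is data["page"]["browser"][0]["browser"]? "Safari"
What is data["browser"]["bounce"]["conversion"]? False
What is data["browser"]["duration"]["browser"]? "Chrome"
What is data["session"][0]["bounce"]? 0.8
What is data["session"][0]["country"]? "CA"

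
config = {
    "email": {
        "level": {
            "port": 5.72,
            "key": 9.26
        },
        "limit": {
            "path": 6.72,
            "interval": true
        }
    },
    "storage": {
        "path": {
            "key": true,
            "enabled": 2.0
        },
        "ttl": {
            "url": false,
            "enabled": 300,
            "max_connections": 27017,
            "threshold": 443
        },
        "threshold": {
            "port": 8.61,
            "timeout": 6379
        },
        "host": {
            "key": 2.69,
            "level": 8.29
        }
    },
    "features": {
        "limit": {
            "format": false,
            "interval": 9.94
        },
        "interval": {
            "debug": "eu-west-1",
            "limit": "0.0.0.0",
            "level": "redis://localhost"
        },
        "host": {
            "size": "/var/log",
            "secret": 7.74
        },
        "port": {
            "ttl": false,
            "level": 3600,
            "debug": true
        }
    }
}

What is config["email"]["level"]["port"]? 5.72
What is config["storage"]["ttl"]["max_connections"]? 27017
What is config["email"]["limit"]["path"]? 6.72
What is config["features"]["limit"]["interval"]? 9.94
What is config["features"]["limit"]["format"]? False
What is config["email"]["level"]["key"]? 9.26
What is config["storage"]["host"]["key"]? 2.69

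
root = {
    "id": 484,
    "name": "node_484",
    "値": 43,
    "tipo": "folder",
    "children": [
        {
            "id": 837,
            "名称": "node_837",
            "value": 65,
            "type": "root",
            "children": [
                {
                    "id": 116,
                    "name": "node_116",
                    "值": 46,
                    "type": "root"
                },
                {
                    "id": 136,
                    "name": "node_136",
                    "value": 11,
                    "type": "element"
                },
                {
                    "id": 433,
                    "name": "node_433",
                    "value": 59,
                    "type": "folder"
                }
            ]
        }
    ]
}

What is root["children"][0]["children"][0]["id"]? 116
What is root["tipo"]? "folder"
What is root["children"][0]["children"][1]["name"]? "node_136"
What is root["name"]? "node_484"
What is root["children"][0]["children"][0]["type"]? "root"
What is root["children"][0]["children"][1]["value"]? 11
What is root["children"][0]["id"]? 837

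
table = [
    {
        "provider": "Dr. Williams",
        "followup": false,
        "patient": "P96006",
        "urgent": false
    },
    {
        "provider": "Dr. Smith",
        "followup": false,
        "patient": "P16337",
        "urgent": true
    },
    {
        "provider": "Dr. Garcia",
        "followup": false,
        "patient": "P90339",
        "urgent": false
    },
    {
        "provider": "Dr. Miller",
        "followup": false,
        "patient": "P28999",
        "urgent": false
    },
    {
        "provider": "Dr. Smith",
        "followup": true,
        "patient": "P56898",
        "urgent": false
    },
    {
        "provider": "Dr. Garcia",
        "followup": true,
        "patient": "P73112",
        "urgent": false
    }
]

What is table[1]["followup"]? False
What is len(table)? 6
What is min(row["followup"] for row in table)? False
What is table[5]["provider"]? "Dr. Garcia"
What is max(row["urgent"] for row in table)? True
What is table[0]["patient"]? "P96006"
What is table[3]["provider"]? "Dr. Miller"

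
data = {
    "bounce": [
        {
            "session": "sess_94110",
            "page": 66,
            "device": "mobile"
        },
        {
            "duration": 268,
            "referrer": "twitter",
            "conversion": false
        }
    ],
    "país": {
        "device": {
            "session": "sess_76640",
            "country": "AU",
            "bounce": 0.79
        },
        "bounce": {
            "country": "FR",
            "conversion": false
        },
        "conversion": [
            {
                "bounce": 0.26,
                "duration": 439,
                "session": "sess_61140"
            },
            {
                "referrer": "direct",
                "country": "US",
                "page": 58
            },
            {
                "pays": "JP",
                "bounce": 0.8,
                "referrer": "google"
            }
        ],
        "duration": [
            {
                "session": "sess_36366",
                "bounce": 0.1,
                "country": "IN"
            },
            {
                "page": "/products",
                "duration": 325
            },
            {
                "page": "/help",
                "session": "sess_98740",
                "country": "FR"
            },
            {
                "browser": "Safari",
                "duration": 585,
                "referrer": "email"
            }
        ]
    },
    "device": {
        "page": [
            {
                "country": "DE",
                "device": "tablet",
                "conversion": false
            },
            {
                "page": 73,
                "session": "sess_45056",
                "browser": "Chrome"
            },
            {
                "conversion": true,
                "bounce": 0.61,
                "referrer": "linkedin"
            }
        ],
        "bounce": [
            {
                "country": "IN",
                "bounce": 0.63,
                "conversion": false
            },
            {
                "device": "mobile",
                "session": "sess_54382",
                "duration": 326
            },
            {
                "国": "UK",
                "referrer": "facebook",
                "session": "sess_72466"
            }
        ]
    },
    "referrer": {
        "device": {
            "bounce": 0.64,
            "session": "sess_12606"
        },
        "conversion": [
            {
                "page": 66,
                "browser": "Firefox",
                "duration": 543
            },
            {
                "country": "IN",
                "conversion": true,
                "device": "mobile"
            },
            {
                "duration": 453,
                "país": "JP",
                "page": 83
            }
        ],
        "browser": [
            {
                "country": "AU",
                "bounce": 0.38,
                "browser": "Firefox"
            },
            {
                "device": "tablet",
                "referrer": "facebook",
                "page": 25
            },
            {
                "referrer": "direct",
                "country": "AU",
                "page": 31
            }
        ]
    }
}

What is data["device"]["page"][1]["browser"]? "Chrome"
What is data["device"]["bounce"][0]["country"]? "IN"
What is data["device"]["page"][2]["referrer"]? "linkedin"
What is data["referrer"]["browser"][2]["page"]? 31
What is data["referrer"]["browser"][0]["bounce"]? 0.38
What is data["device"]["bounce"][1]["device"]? "mobile"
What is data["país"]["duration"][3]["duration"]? 585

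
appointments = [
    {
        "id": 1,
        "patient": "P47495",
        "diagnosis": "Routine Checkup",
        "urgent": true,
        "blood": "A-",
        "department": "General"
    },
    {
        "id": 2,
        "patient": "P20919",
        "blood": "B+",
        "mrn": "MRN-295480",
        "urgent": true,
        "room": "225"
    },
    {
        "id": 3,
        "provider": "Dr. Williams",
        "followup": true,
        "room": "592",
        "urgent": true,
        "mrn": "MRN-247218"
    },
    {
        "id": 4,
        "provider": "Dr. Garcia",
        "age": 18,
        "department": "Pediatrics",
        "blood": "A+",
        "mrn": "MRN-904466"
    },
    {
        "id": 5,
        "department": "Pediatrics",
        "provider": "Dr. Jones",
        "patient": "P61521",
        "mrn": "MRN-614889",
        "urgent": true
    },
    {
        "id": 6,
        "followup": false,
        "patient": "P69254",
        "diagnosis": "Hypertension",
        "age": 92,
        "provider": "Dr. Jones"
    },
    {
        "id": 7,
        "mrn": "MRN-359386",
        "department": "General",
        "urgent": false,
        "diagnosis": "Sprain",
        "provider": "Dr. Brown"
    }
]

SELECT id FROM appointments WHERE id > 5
[6, 7]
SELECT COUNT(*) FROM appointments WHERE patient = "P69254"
1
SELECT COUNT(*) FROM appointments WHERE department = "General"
2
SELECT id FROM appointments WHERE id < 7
[1, 2, 3, 4, 5, 6]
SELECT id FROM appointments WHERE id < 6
[1, 2, 3, 4, 5]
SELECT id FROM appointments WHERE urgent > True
[]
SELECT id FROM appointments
[1, 2, 3, 4, 5, 6, 7]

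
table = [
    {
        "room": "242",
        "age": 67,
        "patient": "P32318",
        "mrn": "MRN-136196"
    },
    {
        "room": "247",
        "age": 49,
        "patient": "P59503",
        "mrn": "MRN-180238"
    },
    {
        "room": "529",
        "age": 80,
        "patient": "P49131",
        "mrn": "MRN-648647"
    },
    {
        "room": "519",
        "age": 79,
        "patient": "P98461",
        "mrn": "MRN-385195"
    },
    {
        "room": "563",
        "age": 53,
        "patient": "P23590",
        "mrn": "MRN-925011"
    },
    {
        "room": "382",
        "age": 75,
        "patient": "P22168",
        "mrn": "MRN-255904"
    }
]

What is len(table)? 6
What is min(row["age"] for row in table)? 49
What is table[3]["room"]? "519"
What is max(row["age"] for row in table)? 80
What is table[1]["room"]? "247"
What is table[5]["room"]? "382"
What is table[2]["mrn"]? "MRN-648647"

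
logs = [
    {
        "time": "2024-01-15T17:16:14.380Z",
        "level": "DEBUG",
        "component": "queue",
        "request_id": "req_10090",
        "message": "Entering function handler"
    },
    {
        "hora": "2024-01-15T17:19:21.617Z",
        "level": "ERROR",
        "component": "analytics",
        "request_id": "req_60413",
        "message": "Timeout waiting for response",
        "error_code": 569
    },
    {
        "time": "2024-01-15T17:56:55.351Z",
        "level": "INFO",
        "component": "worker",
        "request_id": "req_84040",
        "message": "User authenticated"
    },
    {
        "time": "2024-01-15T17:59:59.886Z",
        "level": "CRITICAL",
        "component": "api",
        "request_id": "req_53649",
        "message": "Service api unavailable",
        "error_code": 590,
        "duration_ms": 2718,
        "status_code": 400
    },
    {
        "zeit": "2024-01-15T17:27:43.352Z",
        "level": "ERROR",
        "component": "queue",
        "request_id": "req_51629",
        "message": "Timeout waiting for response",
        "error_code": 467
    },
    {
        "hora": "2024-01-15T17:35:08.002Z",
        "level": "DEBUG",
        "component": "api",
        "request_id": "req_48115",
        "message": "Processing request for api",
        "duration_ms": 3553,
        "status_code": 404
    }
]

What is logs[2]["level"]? "INFO"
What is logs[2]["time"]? "2024-01-15T17:56:55.351Z"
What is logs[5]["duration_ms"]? 3553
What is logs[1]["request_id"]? "req_60413"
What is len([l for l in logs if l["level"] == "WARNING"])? 0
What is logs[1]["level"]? "ERROR"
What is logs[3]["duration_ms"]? 2718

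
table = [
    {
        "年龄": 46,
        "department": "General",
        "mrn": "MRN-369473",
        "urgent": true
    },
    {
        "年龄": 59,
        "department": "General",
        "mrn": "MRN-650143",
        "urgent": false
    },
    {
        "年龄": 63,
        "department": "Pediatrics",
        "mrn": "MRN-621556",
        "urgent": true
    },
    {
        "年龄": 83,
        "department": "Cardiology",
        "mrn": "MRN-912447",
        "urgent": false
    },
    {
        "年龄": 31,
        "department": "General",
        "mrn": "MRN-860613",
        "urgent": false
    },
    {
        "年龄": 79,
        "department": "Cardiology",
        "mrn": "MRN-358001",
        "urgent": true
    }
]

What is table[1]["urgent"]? False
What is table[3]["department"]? "Cardiology"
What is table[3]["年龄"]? 83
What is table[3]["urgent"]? False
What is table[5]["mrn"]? "MRN-358001"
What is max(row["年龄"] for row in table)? 83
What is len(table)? 6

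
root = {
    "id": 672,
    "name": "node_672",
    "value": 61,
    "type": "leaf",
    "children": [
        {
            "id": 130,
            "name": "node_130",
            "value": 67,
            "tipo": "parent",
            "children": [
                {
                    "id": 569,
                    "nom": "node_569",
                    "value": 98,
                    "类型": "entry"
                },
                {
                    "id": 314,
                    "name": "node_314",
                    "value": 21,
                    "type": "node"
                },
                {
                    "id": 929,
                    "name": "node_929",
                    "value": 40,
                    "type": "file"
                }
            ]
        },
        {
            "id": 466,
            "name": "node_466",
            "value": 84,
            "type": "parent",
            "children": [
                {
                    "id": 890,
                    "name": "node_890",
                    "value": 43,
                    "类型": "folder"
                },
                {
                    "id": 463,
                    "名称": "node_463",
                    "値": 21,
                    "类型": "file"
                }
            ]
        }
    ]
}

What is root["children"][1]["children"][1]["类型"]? "file"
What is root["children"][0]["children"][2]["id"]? 929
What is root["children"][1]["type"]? "parent"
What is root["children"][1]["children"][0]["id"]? 890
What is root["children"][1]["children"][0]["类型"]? "folder"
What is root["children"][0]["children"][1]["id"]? 314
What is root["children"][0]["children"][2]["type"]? "file"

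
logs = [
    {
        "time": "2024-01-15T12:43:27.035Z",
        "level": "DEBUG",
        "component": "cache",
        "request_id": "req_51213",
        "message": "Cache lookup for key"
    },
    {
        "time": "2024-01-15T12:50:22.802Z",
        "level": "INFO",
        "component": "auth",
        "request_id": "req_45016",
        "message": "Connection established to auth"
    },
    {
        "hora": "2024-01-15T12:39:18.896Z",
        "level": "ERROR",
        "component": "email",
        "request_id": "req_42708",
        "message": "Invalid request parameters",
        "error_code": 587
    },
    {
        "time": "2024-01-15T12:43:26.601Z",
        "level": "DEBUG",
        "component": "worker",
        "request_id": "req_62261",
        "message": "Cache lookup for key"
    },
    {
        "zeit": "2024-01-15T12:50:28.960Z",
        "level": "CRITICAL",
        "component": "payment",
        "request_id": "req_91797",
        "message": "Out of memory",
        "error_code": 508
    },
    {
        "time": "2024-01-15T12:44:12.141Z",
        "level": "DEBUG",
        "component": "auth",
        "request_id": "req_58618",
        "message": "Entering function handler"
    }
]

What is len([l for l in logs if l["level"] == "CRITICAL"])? 1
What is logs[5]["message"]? "Entering function handler"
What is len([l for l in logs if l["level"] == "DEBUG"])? 3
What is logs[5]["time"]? "2024-01-15T12:44:12.141Z"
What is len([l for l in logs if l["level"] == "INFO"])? 1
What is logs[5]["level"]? "DEBUG"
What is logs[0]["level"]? "DEBUG"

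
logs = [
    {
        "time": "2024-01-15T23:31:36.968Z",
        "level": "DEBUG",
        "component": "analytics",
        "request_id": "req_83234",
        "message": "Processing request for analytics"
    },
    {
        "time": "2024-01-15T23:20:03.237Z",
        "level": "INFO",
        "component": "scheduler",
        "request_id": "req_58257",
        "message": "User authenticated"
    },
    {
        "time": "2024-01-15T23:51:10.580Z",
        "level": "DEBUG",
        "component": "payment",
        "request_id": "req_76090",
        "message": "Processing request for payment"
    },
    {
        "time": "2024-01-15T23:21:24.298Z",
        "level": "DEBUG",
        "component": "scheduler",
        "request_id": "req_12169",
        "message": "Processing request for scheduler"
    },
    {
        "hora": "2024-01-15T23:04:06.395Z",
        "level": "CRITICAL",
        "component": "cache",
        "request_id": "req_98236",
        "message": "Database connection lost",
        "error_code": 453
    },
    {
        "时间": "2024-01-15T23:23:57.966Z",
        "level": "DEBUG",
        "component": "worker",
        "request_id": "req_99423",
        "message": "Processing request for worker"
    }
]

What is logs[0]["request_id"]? "req_83234"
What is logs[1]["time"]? "2024-01-15T23:20:03.237Z"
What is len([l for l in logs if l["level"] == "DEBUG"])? 4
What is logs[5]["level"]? "DEBUG"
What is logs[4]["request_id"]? "req_98236"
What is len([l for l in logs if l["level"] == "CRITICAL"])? 1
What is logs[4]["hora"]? "2024-01-15T23:04:06.395Z"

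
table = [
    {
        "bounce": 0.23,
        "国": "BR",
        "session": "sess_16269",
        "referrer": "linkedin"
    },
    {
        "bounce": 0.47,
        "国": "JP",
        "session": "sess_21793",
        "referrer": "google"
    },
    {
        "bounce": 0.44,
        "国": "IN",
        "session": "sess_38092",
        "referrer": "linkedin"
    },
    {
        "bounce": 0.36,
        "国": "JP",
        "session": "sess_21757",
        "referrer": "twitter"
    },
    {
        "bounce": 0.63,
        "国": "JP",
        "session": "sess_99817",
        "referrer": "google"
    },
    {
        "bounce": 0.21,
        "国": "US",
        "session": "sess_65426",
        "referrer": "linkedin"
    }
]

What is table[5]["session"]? "sess_65426"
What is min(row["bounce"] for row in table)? 0.21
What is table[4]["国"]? "JP"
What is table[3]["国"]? "JP"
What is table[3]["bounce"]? 0.36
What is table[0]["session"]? "sess_16269"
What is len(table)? 6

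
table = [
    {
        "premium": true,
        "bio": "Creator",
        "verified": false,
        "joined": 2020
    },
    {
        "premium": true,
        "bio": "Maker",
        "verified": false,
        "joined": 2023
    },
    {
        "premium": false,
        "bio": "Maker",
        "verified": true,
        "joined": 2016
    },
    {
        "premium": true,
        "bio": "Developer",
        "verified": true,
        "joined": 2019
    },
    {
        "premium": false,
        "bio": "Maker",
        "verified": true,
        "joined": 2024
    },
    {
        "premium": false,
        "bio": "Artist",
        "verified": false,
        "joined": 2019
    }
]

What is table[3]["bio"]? "Developer"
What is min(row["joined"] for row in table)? 2016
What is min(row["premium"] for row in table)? False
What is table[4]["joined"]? 2024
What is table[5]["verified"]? False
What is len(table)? 6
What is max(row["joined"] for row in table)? 2024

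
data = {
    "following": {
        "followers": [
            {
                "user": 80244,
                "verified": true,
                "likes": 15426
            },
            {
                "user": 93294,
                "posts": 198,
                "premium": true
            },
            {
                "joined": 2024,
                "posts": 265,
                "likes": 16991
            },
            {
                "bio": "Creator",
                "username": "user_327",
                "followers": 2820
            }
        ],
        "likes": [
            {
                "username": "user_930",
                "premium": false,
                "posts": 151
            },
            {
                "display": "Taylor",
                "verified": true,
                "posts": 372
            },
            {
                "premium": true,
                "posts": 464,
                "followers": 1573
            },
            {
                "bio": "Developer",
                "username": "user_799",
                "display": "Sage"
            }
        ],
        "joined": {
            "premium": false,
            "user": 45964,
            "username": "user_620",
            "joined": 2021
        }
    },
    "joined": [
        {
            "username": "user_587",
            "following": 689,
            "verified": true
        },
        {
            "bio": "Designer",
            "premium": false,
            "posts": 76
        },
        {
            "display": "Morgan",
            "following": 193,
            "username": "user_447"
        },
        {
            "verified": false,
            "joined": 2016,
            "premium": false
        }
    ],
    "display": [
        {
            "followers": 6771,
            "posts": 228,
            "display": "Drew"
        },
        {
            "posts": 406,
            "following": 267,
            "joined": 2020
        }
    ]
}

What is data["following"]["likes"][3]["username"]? "user_799"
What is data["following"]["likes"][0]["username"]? "user_930"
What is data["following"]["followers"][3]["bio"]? "Creator"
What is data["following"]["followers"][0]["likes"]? 15426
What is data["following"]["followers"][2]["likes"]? 16991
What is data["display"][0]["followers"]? 6771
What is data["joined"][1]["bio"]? "Designer"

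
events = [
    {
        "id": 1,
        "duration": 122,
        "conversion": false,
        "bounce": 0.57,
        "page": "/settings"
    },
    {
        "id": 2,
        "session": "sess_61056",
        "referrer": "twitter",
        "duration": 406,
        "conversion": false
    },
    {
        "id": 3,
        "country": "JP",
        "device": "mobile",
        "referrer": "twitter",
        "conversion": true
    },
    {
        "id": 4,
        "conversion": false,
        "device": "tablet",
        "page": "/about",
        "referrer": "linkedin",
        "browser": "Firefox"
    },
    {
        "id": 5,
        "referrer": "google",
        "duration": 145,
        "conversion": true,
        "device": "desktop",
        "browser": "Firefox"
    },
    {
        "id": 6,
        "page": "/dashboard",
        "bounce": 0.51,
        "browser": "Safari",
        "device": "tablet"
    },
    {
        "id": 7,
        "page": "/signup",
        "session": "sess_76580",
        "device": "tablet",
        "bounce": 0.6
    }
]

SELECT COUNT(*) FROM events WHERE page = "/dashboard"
1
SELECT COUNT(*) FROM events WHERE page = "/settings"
1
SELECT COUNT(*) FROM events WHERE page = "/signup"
1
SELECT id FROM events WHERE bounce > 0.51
[1, 7]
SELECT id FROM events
[1, 2, 3, 4, 5, 6, 7]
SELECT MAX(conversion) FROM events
True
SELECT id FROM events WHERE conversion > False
[3, 5]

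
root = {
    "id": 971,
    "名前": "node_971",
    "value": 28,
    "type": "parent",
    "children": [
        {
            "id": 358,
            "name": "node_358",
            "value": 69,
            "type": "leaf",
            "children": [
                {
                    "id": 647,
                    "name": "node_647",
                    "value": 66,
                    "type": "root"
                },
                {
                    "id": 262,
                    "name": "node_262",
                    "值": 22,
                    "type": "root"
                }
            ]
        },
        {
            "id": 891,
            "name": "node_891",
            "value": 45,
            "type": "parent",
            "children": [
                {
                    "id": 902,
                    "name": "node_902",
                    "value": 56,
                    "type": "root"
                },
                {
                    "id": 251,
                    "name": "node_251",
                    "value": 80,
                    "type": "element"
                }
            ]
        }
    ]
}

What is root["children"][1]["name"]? "node_891"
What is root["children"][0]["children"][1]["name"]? "node_262"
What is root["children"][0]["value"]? 69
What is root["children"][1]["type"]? "parent"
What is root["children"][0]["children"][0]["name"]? "node_647"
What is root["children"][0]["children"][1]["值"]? 22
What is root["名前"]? "node_971"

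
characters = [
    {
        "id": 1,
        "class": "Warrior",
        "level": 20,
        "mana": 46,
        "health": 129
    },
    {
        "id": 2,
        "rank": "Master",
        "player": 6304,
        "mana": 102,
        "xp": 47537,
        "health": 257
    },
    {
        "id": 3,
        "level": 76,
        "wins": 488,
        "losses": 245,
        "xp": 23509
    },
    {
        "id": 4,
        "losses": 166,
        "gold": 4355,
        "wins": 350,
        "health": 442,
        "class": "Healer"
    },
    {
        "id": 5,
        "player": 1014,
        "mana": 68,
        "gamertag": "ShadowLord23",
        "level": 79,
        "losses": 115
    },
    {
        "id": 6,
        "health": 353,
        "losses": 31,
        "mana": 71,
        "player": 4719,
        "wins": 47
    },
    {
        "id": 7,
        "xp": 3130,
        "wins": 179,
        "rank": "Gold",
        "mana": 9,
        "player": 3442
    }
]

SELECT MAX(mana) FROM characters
102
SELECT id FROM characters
[1, 2, 3, 4, 5, 6, 7]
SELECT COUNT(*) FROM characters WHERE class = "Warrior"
1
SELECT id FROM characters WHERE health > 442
[]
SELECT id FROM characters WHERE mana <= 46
[1, 7]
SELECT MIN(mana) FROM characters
9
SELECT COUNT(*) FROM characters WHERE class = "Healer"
1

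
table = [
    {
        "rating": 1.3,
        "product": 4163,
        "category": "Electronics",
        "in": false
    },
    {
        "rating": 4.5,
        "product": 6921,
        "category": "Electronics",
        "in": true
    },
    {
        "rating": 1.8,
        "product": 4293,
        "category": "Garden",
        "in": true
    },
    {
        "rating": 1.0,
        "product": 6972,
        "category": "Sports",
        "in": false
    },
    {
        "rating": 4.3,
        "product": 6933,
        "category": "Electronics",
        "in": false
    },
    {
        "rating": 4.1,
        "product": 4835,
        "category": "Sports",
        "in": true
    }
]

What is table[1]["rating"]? 4.5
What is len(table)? 6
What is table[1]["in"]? True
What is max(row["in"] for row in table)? True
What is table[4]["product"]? 6933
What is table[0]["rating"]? 1.3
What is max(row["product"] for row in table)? 6972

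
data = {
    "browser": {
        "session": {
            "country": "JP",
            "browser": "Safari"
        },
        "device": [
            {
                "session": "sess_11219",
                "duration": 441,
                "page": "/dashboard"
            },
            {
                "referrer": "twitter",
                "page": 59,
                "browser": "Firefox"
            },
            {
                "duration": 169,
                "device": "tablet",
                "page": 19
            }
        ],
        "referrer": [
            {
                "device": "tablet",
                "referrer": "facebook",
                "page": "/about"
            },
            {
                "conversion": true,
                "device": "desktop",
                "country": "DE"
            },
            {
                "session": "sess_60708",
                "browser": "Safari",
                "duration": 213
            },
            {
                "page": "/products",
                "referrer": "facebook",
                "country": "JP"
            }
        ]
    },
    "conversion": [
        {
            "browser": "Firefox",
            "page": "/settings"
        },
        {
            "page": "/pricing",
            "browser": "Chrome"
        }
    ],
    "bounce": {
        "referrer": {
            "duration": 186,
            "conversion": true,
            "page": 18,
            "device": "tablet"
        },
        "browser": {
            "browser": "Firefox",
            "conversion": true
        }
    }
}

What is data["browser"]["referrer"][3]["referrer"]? "facebook"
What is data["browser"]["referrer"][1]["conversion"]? True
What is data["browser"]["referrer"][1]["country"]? "DE"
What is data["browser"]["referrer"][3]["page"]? "/products"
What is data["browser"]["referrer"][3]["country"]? "JP"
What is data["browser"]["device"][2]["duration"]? 169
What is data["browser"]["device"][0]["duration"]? 441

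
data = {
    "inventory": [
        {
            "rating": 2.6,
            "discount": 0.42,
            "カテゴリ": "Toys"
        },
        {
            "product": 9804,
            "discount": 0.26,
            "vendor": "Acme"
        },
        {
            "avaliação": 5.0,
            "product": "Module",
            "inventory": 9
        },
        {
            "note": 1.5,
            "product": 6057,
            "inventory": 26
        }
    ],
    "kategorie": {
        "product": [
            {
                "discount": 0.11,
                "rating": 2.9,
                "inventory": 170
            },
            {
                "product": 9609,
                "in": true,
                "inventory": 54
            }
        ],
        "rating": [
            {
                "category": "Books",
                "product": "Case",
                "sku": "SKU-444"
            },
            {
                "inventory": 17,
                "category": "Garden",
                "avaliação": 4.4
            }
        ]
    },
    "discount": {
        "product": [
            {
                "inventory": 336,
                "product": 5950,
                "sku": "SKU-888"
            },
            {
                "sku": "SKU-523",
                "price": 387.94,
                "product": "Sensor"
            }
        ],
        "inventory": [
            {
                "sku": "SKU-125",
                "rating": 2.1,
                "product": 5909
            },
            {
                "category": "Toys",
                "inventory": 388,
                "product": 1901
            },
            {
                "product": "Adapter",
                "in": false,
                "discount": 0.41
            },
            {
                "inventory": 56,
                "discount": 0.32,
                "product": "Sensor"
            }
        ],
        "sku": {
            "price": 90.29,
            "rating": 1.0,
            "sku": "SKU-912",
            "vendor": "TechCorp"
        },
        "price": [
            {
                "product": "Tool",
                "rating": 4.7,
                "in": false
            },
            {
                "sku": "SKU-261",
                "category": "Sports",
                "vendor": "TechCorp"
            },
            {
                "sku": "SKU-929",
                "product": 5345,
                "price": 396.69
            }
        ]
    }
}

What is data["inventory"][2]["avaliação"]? 5.0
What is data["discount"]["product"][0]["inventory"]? 336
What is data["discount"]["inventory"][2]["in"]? False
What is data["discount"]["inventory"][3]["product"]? "Sensor"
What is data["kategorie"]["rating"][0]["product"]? "Case"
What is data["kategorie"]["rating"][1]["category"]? "Garden"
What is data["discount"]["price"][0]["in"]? False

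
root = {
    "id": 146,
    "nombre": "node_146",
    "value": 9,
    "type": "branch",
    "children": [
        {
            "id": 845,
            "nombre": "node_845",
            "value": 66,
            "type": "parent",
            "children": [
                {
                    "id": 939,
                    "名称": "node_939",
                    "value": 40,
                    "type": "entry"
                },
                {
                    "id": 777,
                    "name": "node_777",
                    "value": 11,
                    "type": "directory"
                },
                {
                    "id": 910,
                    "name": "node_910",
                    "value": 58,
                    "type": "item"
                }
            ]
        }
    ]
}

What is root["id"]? 146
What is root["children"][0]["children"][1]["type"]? "directory"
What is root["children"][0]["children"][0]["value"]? 40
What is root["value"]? 9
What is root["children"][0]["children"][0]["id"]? 939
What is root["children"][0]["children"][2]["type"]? "item"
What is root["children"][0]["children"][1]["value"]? 11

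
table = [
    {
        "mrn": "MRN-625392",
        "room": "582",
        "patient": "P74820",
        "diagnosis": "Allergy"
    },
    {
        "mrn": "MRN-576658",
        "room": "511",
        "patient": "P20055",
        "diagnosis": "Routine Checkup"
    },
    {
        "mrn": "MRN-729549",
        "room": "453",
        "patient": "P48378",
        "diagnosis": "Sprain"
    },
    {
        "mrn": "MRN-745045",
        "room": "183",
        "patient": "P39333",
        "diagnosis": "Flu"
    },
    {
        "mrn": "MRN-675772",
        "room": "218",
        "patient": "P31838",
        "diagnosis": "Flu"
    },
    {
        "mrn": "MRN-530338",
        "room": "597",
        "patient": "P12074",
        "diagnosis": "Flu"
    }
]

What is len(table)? 6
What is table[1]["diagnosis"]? "Routine Checkup"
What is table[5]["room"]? "597"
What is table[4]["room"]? "218"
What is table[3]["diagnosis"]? "Flu"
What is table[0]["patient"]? "P74820"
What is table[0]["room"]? "582"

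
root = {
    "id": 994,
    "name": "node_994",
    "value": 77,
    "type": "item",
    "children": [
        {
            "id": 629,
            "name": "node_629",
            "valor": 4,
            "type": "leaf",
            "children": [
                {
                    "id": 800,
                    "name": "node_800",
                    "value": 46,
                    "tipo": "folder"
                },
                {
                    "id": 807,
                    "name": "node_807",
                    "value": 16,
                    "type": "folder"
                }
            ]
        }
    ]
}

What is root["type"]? "item"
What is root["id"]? 994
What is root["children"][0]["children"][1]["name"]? "node_807"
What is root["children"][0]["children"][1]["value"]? 16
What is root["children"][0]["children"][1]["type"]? "folder"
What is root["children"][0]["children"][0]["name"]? "node_800"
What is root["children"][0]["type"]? "leaf"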